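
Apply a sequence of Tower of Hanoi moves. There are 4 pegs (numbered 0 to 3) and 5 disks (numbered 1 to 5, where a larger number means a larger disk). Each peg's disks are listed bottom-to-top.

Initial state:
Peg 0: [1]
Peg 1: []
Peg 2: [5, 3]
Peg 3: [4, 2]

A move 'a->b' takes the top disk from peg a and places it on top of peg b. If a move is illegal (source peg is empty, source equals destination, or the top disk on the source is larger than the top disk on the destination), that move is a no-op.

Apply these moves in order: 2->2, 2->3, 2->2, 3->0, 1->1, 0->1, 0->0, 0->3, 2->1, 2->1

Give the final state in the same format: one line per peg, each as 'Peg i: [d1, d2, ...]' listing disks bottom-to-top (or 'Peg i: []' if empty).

Answer: Peg 0: []
Peg 1: [1]
Peg 2: [5, 3]
Peg 3: [4, 2]

Derivation:
After move 1 (2->2):
Peg 0: [1]
Peg 1: []
Peg 2: [5, 3]
Peg 3: [4, 2]

After move 2 (2->3):
Peg 0: [1]
Peg 1: []
Peg 2: [5, 3]
Peg 3: [4, 2]

After move 3 (2->2):
Peg 0: [1]
Peg 1: []
Peg 2: [5, 3]
Peg 3: [4, 2]

After move 4 (3->0):
Peg 0: [1]
Peg 1: []
Peg 2: [5, 3]
Peg 3: [4, 2]

After move 5 (1->1):
Peg 0: [1]
Peg 1: []
Peg 2: [5, 3]
Peg 3: [4, 2]

After move 6 (0->1):
Peg 0: []
Peg 1: [1]
Peg 2: [5, 3]
Peg 3: [4, 2]

After move 7 (0->0):
Peg 0: []
Peg 1: [1]
Peg 2: [5, 3]
Peg 3: [4, 2]

After move 8 (0->3):
Peg 0: []
Peg 1: [1]
Peg 2: [5, 3]
Peg 3: [4, 2]

After move 9 (2->1):
Peg 0: []
Peg 1: [1]
Peg 2: [5, 3]
Peg 3: [4, 2]

After move 10 (2->1):
Peg 0: []
Peg 1: [1]
Peg 2: [5, 3]
Peg 3: [4, 2]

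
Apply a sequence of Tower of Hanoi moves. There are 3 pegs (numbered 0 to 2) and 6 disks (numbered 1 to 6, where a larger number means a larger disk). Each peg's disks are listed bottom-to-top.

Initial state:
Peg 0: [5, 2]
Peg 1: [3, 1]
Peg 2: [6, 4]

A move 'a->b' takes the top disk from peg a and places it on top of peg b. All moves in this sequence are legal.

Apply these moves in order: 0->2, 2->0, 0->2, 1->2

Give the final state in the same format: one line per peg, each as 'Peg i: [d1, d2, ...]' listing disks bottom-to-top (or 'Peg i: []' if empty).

After move 1 (0->2):
Peg 0: [5]
Peg 1: [3, 1]
Peg 2: [6, 4, 2]

After move 2 (2->0):
Peg 0: [5, 2]
Peg 1: [3, 1]
Peg 2: [6, 4]

After move 3 (0->2):
Peg 0: [5]
Peg 1: [3, 1]
Peg 2: [6, 4, 2]

After move 4 (1->2):
Peg 0: [5]
Peg 1: [3]
Peg 2: [6, 4, 2, 1]

Answer: Peg 0: [5]
Peg 1: [3]
Peg 2: [6, 4, 2, 1]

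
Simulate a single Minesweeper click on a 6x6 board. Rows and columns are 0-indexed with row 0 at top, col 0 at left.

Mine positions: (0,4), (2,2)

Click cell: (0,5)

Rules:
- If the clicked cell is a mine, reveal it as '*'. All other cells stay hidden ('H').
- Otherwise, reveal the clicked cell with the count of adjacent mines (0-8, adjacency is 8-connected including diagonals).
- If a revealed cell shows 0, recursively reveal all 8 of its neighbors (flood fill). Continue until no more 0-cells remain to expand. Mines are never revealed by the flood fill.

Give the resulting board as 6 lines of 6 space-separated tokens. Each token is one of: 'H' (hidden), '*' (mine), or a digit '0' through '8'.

H H H H H 1
H H H H H H
H H H H H H
H H H H H H
H H H H H H
H H H H H H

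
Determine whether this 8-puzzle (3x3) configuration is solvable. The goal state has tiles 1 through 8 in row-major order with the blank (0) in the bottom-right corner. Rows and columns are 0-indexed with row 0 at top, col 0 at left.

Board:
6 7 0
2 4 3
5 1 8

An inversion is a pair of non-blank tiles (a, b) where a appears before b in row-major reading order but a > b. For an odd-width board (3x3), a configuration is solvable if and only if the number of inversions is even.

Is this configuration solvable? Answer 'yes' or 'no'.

Answer: no

Derivation:
Inversions (pairs i<j in row-major order where tile[i] > tile[j] > 0): 15
15 is odd, so the puzzle is not solvable.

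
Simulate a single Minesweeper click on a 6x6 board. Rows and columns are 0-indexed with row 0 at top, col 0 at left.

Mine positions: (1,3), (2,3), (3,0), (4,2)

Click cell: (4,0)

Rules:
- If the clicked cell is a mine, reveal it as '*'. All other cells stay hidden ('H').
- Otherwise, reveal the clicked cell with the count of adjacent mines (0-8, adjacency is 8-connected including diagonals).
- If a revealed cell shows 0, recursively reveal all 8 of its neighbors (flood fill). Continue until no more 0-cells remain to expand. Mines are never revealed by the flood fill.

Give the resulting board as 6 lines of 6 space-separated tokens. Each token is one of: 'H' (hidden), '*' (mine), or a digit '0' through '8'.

H H H H H H
H H H H H H
H H H H H H
H H H H H H
1 H H H H H
H H H H H H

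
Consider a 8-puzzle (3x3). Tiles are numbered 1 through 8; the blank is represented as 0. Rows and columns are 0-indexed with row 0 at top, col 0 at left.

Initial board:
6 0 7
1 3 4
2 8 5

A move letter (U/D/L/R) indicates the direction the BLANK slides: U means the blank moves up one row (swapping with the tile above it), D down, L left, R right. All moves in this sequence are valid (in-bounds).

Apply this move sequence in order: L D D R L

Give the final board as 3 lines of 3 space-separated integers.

Answer: 1 6 7
2 3 4
0 8 5

Derivation:
After move 1 (L):
0 6 7
1 3 4
2 8 5

After move 2 (D):
1 6 7
0 3 4
2 8 5

After move 3 (D):
1 6 7
2 3 4
0 8 5

After move 4 (R):
1 6 7
2 3 4
8 0 5

After move 5 (L):
1 6 7
2 3 4
0 8 5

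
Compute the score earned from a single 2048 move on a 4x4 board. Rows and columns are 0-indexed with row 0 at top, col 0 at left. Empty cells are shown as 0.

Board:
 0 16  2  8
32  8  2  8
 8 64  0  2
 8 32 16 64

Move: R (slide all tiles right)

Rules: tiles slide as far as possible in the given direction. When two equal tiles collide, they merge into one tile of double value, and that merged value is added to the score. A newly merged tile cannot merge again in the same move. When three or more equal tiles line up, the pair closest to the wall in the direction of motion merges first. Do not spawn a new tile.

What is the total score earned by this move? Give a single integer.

Answer: 0

Derivation:
Slide right:
row 0: [0, 16, 2, 8] -> [0, 16, 2, 8]  score +0 (running 0)
row 1: [32, 8, 2, 8] -> [32, 8, 2, 8]  score +0 (running 0)
row 2: [8, 64, 0, 2] -> [0, 8, 64, 2]  score +0 (running 0)
row 3: [8, 32, 16, 64] -> [8, 32, 16, 64]  score +0 (running 0)
Board after move:
 0 16  2  8
32  8  2  8
 0  8 64  2
 8 32 16 64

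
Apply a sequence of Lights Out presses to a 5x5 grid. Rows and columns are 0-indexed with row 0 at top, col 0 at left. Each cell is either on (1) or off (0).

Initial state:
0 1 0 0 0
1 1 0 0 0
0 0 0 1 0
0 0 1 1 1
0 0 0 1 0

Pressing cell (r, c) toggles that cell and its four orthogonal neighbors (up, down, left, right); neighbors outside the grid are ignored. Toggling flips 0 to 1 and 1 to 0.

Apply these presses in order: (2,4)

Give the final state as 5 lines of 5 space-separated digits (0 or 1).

Answer: 0 1 0 0 0
1 1 0 0 1
0 0 0 0 1
0 0 1 1 0
0 0 0 1 0

Derivation:
After press 1 at (2,4):
0 1 0 0 0
1 1 0 0 1
0 0 0 0 1
0 0 1 1 0
0 0 0 1 0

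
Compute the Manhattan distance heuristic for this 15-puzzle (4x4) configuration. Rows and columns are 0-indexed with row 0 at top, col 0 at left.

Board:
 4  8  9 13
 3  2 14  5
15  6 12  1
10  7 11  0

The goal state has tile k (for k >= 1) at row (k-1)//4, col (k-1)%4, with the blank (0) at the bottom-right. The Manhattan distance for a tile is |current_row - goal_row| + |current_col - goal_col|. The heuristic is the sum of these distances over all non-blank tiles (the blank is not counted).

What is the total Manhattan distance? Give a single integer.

Answer: 42

Derivation:
Tile 4: (0,0)->(0,3) = 3
Tile 8: (0,1)->(1,3) = 3
Tile 9: (0,2)->(2,0) = 4
Tile 13: (0,3)->(3,0) = 6
Tile 3: (1,0)->(0,2) = 3
Tile 2: (1,1)->(0,1) = 1
Tile 14: (1,2)->(3,1) = 3
Tile 5: (1,3)->(1,0) = 3
Tile 15: (2,0)->(3,2) = 3
Tile 6: (2,1)->(1,1) = 1
Tile 12: (2,2)->(2,3) = 1
Tile 1: (2,3)->(0,0) = 5
Tile 10: (3,0)->(2,1) = 2
Tile 7: (3,1)->(1,2) = 3
Tile 11: (3,2)->(2,2) = 1
Sum: 3 + 3 + 4 + 6 + 3 + 1 + 3 + 3 + 3 + 1 + 1 + 5 + 2 + 3 + 1 = 42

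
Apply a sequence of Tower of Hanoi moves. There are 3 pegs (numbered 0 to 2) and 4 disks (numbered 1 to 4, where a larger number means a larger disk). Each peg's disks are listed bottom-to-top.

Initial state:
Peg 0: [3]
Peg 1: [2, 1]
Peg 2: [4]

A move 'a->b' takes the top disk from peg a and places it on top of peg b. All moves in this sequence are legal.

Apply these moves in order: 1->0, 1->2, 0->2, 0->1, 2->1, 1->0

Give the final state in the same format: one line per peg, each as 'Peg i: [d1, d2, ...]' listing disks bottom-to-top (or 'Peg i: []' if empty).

After move 1 (1->0):
Peg 0: [3, 1]
Peg 1: [2]
Peg 2: [4]

After move 2 (1->2):
Peg 0: [3, 1]
Peg 1: []
Peg 2: [4, 2]

After move 3 (0->2):
Peg 0: [3]
Peg 1: []
Peg 2: [4, 2, 1]

After move 4 (0->1):
Peg 0: []
Peg 1: [3]
Peg 2: [4, 2, 1]

After move 5 (2->1):
Peg 0: []
Peg 1: [3, 1]
Peg 2: [4, 2]

After move 6 (1->0):
Peg 0: [1]
Peg 1: [3]
Peg 2: [4, 2]

Answer: Peg 0: [1]
Peg 1: [3]
Peg 2: [4, 2]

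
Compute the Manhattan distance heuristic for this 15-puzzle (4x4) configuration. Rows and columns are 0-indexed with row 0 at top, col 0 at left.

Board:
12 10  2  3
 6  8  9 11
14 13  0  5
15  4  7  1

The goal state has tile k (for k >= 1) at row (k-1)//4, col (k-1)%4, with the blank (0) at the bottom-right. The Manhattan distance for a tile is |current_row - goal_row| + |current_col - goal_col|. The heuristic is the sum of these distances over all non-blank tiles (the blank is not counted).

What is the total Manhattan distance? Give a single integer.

Tile 12: at (0,0), goal (2,3), distance |0-2|+|0-3| = 5
Tile 10: at (0,1), goal (2,1), distance |0-2|+|1-1| = 2
Tile 2: at (0,2), goal (0,1), distance |0-0|+|2-1| = 1
Tile 3: at (0,3), goal (0,2), distance |0-0|+|3-2| = 1
Tile 6: at (1,0), goal (1,1), distance |1-1|+|0-1| = 1
Tile 8: at (1,1), goal (1,3), distance |1-1|+|1-3| = 2
Tile 9: at (1,2), goal (2,0), distance |1-2|+|2-0| = 3
Tile 11: at (1,3), goal (2,2), distance |1-2|+|3-2| = 2
Tile 14: at (2,0), goal (3,1), distance |2-3|+|0-1| = 2
Tile 13: at (2,1), goal (3,0), distance |2-3|+|1-0| = 2
Tile 5: at (2,3), goal (1,0), distance |2-1|+|3-0| = 4
Tile 15: at (3,0), goal (3,2), distance |3-3|+|0-2| = 2
Tile 4: at (3,1), goal (0,3), distance |3-0|+|1-3| = 5
Tile 7: at (3,2), goal (1,2), distance |3-1|+|2-2| = 2
Tile 1: at (3,3), goal (0,0), distance |3-0|+|3-0| = 6
Sum: 5 + 2 + 1 + 1 + 1 + 2 + 3 + 2 + 2 + 2 + 4 + 2 + 5 + 2 + 6 = 40

Answer: 40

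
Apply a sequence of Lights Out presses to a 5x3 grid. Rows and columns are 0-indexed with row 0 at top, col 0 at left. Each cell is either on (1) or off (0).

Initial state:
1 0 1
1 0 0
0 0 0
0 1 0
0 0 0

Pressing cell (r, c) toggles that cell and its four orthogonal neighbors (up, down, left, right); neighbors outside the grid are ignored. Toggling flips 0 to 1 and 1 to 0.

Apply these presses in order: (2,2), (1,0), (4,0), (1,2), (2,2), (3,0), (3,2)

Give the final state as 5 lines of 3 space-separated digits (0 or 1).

After press 1 at (2,2):
1 0 1
1 0 1
0 1 1
0 1 1
0 0 0

After press 2 at (1,0):
0 0 1
0 1 1
1 1 1
0 1 1
0 0 0

After press 3 at (4,0):
0 0 1
0 1 1
1 1 1
1 1 1
1 1 0

After press 4 at (1,2):
0 0 0
0 0 0
1 1 0
1 1 1
1 1 0

After press 5 at (2,2):
0 0 0
0 0 1
1 0 1
1 1 0
1 1 0

After press 6 at (3,0):
0 0 0
0 0 1
0 0 1
0 0 0
0 1 0

After press 7 at (3,2):
0 0 0
0 0 1
0 0 0
0 1 1
0 1 1

Answer: 0 0 0
0 0 1
0 0 0
0 1 1
0 1 1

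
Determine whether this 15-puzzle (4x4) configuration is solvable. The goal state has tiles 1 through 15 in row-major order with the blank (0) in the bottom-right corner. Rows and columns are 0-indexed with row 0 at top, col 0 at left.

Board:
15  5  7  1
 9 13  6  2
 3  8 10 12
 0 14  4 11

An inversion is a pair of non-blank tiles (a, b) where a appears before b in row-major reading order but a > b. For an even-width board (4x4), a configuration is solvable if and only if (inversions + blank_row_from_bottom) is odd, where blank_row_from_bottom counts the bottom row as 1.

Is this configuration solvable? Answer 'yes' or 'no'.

Answer: no

Derivation:
Inversions: 45
Blank is in row 3 (0-indexed from top), which is row 1 counting from the bottom (bottom = 1).
45 + 1 = 46, which is even, so the puzzle is not solvable.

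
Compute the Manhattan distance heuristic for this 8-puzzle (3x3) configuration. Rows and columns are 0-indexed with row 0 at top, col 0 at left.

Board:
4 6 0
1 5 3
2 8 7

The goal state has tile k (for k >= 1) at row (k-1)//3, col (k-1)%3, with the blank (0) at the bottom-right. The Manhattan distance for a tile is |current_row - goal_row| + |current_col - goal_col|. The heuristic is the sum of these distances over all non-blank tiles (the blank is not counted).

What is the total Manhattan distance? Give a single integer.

Tile 4: at (0,0), goal (1,0), distance |0-1|+|0-0| = 1
Tile 6: at (0,1), goal (1,2), distance |0-1|+|1-2| = 2
Tile 1: at (1,0), goal (0,0), distance |1-0|+|0-0| = 1
Tile 5: at (1,1), goal (1,1), distance |1-1|+|1-1| = 0
Tile 3: at (1,2), goal (0,2), distance |1-0|+|2-2| = 1
Tile 2: at (2,0), goal (0,1), distance |2-0|+|0-1| = 3
Tile 8: at (2,1), goal (2,1), distance |2-2|+|1-1| = 0
Tile 7: at (2,2), goal (2,0), distance |2-2|+|2-0| = 2
Sum: 1 + 2 + 1 + 0 + 1 + 3 + 0 + 2 = 10

Answer: 10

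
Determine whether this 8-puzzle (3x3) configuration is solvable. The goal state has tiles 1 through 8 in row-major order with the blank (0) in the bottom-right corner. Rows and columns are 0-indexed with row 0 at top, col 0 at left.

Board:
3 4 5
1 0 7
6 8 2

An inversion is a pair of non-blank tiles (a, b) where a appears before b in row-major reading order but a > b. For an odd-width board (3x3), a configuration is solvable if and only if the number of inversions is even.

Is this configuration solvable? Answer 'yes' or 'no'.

Inversions (pairs i<j in row-major order where tile[i] > tile[j] > 0): 10
10 is even, so the puzzle is solvable.

Answer: yes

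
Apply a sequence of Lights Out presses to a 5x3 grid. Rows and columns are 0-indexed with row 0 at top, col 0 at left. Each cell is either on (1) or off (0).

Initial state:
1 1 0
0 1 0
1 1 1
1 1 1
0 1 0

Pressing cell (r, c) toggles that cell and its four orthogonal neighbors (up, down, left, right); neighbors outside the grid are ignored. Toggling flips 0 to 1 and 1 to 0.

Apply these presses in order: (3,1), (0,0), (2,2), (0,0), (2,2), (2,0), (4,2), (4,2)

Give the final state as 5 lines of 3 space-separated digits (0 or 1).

Answer: 1 1 0
1 1 0
0 1 1
1 0 0
0 0 0

Derivation:
After press 1 at (3,1):
1 1 0
0 1 0
1 0 1
0 0 0
0 0 0

After press 2 at (0,0):
0 0 0
1 1 0
1 0 1
0 0 0
0 0 0

After press 3 at (2,2):
0 0 0
1 1 1
1 1 0
0 0 1
0 0 0

After press 4 at (0,0):
1 1 0
0 1 1
1 1 0
0 0 1
0 0 0

After press 5 at (2,2):
1 1 0
0 1 0
1 0 1
0 0 0
0 0 0

After press 6 at (2,0):
1 1 0
1 1 0
0 1 1
1 0 0
0 0 0

After press 7 at (4,2):
1 1 0
1 1 0
0 1 1
1 0 1
0 1 1

After press 8 at (4,2):
1 1 0
1 1 0
0 1 1
1 0 0
0 0 0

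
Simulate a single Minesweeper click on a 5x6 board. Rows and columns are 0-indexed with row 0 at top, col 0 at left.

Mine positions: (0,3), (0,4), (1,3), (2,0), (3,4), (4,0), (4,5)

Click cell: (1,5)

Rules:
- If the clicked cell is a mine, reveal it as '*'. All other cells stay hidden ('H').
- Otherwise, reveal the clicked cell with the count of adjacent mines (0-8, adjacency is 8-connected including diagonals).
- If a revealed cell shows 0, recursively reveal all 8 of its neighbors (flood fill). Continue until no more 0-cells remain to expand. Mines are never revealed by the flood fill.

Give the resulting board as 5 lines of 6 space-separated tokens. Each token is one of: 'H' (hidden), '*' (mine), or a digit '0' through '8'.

H H H H H H
H H H H H 1
H H H H H H
H H H H H H
H H H H H H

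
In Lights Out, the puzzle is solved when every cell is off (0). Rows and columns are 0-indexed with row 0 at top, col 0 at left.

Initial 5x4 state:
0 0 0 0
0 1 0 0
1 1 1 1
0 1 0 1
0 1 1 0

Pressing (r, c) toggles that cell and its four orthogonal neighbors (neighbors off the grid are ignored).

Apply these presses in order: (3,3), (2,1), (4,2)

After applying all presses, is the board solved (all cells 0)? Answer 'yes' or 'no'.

After press 1 at (3,3):
0 0 0 0
0 1 0 0
1 1 1 0
0 1 1 0
0 1 1 1

After press 2 at (2,1):
0 0 0 0
0 0 0 0
0 0 0 0
0 0 1 0
0 1 1 1

After press 3 at (4,2):
0 0 0 0
0 0 0 0
0 0 0 0
0 0 0 0
0 0 0 0

Lights still on: 0

Answer: yes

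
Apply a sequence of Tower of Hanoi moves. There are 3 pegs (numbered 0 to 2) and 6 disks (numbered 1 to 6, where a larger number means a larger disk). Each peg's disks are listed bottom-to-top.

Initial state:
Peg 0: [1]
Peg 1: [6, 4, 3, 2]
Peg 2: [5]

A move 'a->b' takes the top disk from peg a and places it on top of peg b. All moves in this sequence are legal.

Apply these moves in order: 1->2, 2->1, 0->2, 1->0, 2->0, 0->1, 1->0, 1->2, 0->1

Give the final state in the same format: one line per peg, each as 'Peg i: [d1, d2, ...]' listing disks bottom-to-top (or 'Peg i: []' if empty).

After move 1 (1->2):
Peg 0: [1]
Peg 1: [6, 4, 3]
Peg 2: [5, 2]

After move 2 (2->1):
Peg 0: [1]
Peg 1: [6, 4, 3, 2]
Peg 2: [5]

After move 3 (0->2):
Peg 0: []
Peg 1: [6, 4, 3, 2]
Peg 2: [5, 1]

After move 4 (1->0):
Peg 0: [2]
Peg 1: [6, 4, 3]
Peg 2: [5, 1]

After move 5 (2->0):
Peg 0: [2, 1]
Peg 1: [6, 4, 3]
Peg 2: [5]

After move 6 (0->1):
Peg 0: [2]
Peg 1: [6, 4, 3, 1]
Peg 2: [5]

After move 7 (1->0):
Peg 0: [2, 1]
Peg 1: [6, 4, 3]
Peg 2: [5]

After move 8 (1->2):
Peg 0: [2, 1]
Peg 1: [6, 4]
Peg 2: [5, 3]

After move 9 (0->1):
Peg 0: [2]
Peg 1: [6, 4, 1]
Peg 2: [5, 3]

Answer: Peg 0: [2]
Peg 1: [6, 4, 1]
Peg 2: [5, 3]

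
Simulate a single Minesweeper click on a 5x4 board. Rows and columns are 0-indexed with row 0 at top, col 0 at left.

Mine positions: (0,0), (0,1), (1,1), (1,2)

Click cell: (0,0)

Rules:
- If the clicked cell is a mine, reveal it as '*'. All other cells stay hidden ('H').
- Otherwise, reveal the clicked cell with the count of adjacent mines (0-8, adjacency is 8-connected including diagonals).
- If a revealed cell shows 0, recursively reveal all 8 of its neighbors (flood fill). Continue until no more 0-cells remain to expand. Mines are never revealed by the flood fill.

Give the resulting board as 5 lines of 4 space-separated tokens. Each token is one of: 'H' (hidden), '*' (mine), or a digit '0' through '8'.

* H H H
H H H H
H H H H
H H H H
H H H H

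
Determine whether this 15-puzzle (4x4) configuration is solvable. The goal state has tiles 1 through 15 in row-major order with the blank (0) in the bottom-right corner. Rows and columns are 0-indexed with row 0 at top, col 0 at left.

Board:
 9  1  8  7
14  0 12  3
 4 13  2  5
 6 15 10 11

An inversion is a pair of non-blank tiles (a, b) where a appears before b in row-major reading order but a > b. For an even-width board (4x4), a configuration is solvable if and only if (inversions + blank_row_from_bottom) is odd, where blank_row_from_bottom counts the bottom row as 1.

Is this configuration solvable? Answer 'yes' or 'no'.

Answer: yes

Derivation:
Inversions: 44
Blank is in row 1 (0-indexed from top), which is row 3 counting from the bottom (bottom = 1).
44 + 3 = 47, which is odd, so the puzzle is solvable.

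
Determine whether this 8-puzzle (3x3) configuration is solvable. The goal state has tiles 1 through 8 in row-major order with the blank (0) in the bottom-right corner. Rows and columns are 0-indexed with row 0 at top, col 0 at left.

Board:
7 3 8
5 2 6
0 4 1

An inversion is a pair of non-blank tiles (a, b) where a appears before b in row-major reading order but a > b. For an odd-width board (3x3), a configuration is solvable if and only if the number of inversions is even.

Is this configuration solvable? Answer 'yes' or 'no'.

Inversions (pairs i<j in row-major order where tile[i] > tile[j] > 0): 20
20 is even, so the puzzle is solvable.

Answer: yes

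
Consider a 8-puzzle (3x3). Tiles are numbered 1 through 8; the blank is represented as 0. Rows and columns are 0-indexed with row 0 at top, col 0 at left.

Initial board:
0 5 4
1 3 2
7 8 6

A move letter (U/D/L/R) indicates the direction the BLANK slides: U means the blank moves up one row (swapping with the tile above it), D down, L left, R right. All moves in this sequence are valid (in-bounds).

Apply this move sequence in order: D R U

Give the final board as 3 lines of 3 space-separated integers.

After move 1 (D):
1 5 4
0 3 2
7 8 6

After move 2 (R):
1 5 4
3 0 2
7 8 6

After move 3 (U):
1 0 4
3 5 2
7 8 6

Answer: 1 0 4
3 5 2
7 8 6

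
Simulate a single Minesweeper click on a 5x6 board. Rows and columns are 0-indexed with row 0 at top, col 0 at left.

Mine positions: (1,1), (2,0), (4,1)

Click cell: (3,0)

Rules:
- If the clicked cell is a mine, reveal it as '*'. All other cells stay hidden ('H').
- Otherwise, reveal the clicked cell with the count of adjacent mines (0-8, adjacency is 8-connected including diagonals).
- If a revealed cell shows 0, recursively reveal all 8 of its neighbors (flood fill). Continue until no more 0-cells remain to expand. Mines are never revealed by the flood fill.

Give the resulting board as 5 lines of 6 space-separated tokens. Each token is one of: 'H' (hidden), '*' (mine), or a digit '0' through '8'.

H H H H H H
H H H H H H
H H H H H H
2 H H H H H
H H H H H H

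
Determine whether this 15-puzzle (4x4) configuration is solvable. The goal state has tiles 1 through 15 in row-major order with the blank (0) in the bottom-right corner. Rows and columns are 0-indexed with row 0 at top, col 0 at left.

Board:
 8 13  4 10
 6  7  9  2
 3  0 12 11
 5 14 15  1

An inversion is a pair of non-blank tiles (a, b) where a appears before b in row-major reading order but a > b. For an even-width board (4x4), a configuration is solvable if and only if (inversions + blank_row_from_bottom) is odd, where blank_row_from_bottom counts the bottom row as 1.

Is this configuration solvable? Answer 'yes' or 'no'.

Answer: no

Derivation:
Inversions: 50
Blank is in row 2 (0-indexed from top), which is row 2 counting from the bottom (bottom = 1).
50 + 2 = 52, which is even, so the puzzle is not solvable.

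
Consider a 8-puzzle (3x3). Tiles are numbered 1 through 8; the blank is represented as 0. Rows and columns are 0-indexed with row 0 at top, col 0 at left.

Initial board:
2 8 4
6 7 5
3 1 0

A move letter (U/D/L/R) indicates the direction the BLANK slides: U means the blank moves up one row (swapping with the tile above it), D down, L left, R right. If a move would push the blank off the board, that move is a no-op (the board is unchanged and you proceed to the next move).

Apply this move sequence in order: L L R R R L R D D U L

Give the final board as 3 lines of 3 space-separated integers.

After move 1 (L):
2 8 4
6 7 5
3 0 1

After move 2 (L):
2 8 4
6 7 5
0 3 1

After move 3 (R):
2 8 4
6 7 5
3 0 1

After move 4 (R):
2 8 4
6 7 5
3 1 0

After move 5 (R):
2 8 4
6 7 5
3 1 0

After move 6 (L):
2 8 4
6 7 5
3 0 1

After move 7 (R):
2 8 4
6 7 5
3 1 0

After move 8 (D):
2 8 4
6 7 5
3 1 0

After move 9 (D):
2 8 4
6 7 5
3 1 0

After move 10 (U):
2 8 4
6 7 0
3 1 5

After move 11 (L):
2 8 4
6 0 7
3 1 5

Answer: 2 8 4
6 0 7
3 1 5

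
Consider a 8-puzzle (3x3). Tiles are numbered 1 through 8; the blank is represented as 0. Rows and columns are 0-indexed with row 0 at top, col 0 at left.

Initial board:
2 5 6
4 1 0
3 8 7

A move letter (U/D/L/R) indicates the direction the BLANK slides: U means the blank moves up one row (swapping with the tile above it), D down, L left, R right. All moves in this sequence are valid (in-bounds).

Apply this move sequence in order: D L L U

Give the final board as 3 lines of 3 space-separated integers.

Answer: 2 5 6
0 1 7
4 3 8

Derivation:
After move 1 (D):
2 5 6
4 1 7
3 8 0

After move 2 (L):
2 5 6
4 1 7
3 0 8

After move 3 (L):
2 5 6
4 1 7
0 3 8

After move 4 (U):
2 5 6
0 1 7
4 3 8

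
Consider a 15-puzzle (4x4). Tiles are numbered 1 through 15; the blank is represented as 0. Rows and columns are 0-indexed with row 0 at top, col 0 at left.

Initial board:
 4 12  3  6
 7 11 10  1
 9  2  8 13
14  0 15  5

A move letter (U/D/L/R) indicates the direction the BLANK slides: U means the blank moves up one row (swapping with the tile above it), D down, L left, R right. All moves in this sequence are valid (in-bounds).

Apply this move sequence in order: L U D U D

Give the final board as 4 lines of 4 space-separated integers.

Answer:  4 12  3  6
 7 11 10  1
 9  2  8 13
 0 14 15  5

Derivation:
After move 1 (L):
 4 12  3  6
 7 11 10  1
 9  2  8 13
 0 14 15  5

After move 2 (U):
 4 12  3  6
 7 11 10  1
 0  2  8 13
 9 14 15  5

After move 3 (D):
 4 12  3  6
 7 11 10  1
 9  2  8 13
 0 14 15  5

After move 4 (U):
 4 12  3  6
 7 11 10  1
 0  2  8 13
 9 14 15  5

After move 5 (D):
 4 12  3  6
 7 11 10  1
 9  2  8 13
 0 14 15  5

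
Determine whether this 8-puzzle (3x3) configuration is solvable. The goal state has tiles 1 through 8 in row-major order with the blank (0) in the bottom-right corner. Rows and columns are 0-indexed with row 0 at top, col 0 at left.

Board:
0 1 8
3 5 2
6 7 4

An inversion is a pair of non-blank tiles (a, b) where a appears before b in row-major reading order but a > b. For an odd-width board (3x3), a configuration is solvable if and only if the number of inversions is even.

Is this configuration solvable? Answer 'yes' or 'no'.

Answer: no

Derivation:
Inversions (pairs i<j in row-major order where tile[i] > tile[j] > 0): 11
11 is odd, so the puzzle is not solvable.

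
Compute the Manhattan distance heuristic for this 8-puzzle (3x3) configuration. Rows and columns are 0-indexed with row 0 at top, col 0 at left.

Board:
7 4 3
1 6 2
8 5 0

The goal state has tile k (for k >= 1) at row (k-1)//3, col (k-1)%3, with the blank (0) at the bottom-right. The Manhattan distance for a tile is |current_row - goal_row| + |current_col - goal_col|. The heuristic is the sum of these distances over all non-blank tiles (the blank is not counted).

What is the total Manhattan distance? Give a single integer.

Answer: 10

Derivation:
Tile 7: (0,0)->(2,0) = 2
Tile 4: (0,1)->(1,0) = 2
Tile 3: (0,2)->(0,2) = 0
Tile 1: (1,0)->(0,0) = 1
Tile 6: (1,1)->(1,2) = 1
Tile 2: (1,2)->(0,1) = 2
Tile 8: (2,0)->(2,1) = 1
Tile 5: (2,1)->(1,1) = 1
Sum: 2 + 2 + 0 + 1 + 1 + 2 + 1 + 1 = 10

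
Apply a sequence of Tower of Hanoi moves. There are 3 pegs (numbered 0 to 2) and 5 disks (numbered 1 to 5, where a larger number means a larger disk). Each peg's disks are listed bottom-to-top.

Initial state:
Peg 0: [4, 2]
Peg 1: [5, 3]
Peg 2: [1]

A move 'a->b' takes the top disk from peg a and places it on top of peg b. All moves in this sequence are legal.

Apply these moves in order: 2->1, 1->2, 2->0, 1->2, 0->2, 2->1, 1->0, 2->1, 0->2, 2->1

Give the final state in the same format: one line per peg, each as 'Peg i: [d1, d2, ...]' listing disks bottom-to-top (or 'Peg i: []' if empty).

After move 1 (2->1):
Peg 0: [4, 2]
Peg 1: [5, 3, 1]
Peg 2: []

After move 2 (1->2):
Peg 0: [4, 2]
Peg 1: [5, 3]
Peg 2: [1]

After move 3 (2->0):
Peg 0: [4, 2, 1]
Peg 1: [5, 3]
Peg 2: []

After move 4 (1->2):
Peg 0: [4, 2, 1]
Peg 1: [5]
Peg 2: [3]

After move 5 (0->2):
Peg 0: [4, 2]
Peg 1: [5]
Peg 2: [3, 1]

After move 6 (2->1):
Peg 0: [4, 2]
Peg 1: [5, 1]
Peg 2: [3]

After move 7 (1->0):
Peg 0: [4, 2, 1]
Peg 1: [5]
Peg 2: [3]

After move 8 (2->1):
Peg 0: [4, 2, 1]
Peg 1: [5, 3]
Peg 2: []

After move 9 (0->2):
Peg 0: [4, 2]
Peg 1: [5, 3]
Peg 2: [1]

After move 10 (2->1):
Peg 0: [4, 2]
Peg 1: [5, 3, 1]
Peg 2: []

Answer: Peg 0: [4, 2]
Peg 1: [5, 3, 1]
Peg 2: []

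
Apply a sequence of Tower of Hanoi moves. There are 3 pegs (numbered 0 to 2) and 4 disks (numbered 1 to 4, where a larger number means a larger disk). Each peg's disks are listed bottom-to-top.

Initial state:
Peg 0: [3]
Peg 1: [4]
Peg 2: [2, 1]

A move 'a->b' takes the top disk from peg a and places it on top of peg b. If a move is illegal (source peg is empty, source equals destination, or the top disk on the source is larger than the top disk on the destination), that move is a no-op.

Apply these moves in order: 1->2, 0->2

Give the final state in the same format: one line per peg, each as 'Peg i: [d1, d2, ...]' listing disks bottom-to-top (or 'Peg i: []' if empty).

Answer: Peg 0: [3]
Peg 1: [4]
Peg 2: [2, 1]

Derivation:
After move 1 (1->2):
Peg 0: [3]
Peg 1: [4]
Peg 2: [2, 1]

After move 2 (0->2):
Peg 0: [3]
Peg 1: [4]
Peg 2: [2, 1]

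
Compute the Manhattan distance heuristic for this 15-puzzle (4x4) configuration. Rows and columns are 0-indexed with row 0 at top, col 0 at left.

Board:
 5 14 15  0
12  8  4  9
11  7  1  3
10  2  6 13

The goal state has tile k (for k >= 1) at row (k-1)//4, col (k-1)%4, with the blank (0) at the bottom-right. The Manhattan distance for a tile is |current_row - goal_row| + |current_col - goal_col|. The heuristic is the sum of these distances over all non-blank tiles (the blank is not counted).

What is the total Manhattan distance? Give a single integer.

Answer: 41

Derivation:
Tile 5: (0,0)->(1,0) = 1
Tile 14: (0,1)->(3,1) = 3
Tile 15: (0,2)->(3,2) = 3
Tile 12: (1,0)->(2,3) = 4
Tile 8: (1,1)->(1,3) = 2
Tile 4: (1,2)->(0,3) = 2
Tile 9: (1,3)->(2,0) = 4
Tile 11: (2,0)->(2,2) = 2
Tile 7: (2,1)->(1,2) = 2
Tile 1: (2,2)->(0,0) = 4
Tile 3: (2,3)->(0,2) = 3
Tile 10: (3,0)->(2,1) = 2
Tile 2: (3,1)->(0,1) = 3
Tile 6: (3,2)->(1,1) = 3
Tile 13: (3,3)->(3,0) = 3
Sum: 1 + 3 + 3 + 4 + 2 + 2 + 4 + 2 + 2 + 4 + 3 + 2 + 3 + 3 + 3 = 41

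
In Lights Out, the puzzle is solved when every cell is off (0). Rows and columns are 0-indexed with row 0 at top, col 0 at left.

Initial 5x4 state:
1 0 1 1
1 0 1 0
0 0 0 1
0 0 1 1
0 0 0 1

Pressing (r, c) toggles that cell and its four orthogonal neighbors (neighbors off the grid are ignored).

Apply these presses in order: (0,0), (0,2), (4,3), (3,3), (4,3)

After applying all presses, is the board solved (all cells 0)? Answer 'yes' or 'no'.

Answer: yes

Derivation:
After press 1 at (0,0):
0 1 1 1
0 0 1 0
0 0 0 1
0 0 1 1
0 0 0 1

After press 2 at (0,2):
0 0 0 0
0 0 0 0
0 0 0 1
0 0 1 1
0 0 0 1

After press 3 at (4,3):
0 0 0 0
0 0 0 0
0 0 0 1
0 0 1 0
0 0 1 0

After press 4 at (3,3):
0 0 0 0
0 0 0 0
0 0 0 0
0 0 0 1
0 0 1 1

After press 5 at (4,3):
0 0 0 0
0 0 0 0
0 0 0 0
0 0 0 0
0 0 0 0

Lights still on: 0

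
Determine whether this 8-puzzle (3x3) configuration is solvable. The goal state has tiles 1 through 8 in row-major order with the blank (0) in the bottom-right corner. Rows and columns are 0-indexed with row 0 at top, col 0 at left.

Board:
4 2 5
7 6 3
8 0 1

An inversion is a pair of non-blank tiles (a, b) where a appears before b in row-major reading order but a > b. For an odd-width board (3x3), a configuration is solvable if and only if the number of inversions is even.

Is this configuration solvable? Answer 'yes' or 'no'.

Answer: no

Derivation:
Inversions (pairs i<j in row-major order where tile[i] > tile[j] > 0): 13
13 is odd, so the puzzle is not solvable.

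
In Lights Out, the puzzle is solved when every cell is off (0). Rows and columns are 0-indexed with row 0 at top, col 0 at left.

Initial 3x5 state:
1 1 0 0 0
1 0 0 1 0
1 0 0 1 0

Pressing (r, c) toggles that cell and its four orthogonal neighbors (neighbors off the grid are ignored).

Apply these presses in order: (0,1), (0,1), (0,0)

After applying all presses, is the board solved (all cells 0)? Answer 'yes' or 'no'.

Answer: no

Derivation:
After press 1 at (0,1):
0 0 1 0 0
1 1 0 1 0
1 0 0 1 0

After press 2 at (0,1):
1 1 0 0 0
1 0 0 1 0
1 0 0 1 0

After press 3 at (0,0):
0 0 0 0 0
0 0 0 1 0
1 0 0 1 0

Lights still on: 3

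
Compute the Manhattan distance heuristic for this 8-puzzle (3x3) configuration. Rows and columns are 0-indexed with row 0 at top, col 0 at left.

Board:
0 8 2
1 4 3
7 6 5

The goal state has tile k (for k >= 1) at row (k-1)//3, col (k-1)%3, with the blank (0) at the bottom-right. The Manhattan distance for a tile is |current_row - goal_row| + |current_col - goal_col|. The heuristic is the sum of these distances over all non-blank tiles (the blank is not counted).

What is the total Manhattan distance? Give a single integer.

Tile 8: (0,1)->(2,1) = 2
Tile 2: (0,2)->(0,1) = 1
Tile 1: (1,0)->(0,0) = 1
Tile 4: (1,1)->(1,0) = 1
Tile 3: (1,2)->(0,2) = 1
Tile 7: (2,0)->(2,0) = 0
Tile 6: (2,1)->(1,2) = 2
Tile 5: (2,2)->(1,1) = 2
Sum: 2 + 1 + 1 + 1 + 1 + 0 + 2 + 2 = 10

Answer: 10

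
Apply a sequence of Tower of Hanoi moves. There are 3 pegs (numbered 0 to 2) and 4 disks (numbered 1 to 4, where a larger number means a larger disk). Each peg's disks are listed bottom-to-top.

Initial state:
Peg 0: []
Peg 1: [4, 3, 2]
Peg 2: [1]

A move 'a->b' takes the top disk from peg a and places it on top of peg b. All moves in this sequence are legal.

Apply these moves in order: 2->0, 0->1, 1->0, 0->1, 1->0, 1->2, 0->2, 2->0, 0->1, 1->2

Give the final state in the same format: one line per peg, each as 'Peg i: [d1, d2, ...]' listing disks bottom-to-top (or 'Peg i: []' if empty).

After move 1 (2->0):
Peg 0: [1]
Peg 1: [4, 3, 2]
Peg 2: []

After move 2 (0->1):
Peg 0: []
Peg 1: [4, 3, 2, 1]
Peg 2: []

After move 3 (1->0):
Peg 0: [1]
Peg 1: [4, 3, 2]
Peg 2: []

After move 4 (0->1):
Peg 0: []
Peg 1: [4, 3, 2, 1]
Peg 2: []

After move 5 (1->0):
Peg 0: [1]
Peg 1: [4, 3, 2]
Peg 2: []

After move 6 (1->2):
Peg 0: [1]
Peg 1: [4, 3]
Peg 2: [2]

After move 7 (0->2):
Peg 0: []
Peg 1: [4, 3]
Peg 2: [2, 1]

After move 8 (2->0):
Peg 0: [1]
Peg 1: [4, 3]
Peg 2: [2]

After move 9 (0->1):
Peg 0: []
Peg 1: [4, 3, 1]
Peg 2: [2]

After move 10 (1->2):
Peg 0: []
Peg 1: [4, 3]
Peg 2: [2, 1]

Answer: Peg 0: []
Peg 1: [4, 3]
Peg 2: [2, 1]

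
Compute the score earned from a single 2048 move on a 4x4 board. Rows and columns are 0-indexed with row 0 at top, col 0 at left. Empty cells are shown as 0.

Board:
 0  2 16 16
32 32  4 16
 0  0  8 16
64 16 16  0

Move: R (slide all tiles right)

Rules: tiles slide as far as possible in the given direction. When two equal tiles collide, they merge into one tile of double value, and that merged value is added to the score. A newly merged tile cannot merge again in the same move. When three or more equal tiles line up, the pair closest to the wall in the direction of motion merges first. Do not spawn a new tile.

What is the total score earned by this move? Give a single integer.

Answer: 128

Derivation:
Slide right:
row 0: [0, 2, 16, 16] -> [0, 0, 2, 32]  score +32 (running 32)
row 1: [32, 32, 4, 16] -> [0, 64, 4, 16]  score +64 (running 96)
row 2: [0, 0, 8, 16] -> [0, 0, 8, 16]  score +0 (running 96)
row 3: [64, 16, 16, 0] -> [0, 0, 64, 32]  score +32 (running 128)
Board after move:
 0  0  2 32
 0 64  4 16
 0  0  8 16
 0  0 64 32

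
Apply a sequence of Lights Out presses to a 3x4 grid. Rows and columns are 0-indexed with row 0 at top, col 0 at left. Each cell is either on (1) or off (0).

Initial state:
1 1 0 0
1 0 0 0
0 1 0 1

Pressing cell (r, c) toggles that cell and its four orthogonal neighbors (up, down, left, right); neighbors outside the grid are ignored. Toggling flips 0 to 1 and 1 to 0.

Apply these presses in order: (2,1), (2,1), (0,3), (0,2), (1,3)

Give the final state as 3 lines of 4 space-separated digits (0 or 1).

Answer: 1 0 0 1
1 0 0 0
0 1 0 0

Derivation:
After press 1 at (2,1):
1 1 0 0
1 1 0 0
1 0 1 1

After press 2 at (2,1):
1 1 0 0
1 0 0 0
0 1 0 1

After press 3 at (0,3):
1 1 1 1
1 0 0 1
0 1 0 1

After press 4 at (0,2):
1 0 0 0
1 0 1 1
0 1 0 1

After press 5 at (1,3):
1 0 0 1
1 0 0 0
0 1 0 0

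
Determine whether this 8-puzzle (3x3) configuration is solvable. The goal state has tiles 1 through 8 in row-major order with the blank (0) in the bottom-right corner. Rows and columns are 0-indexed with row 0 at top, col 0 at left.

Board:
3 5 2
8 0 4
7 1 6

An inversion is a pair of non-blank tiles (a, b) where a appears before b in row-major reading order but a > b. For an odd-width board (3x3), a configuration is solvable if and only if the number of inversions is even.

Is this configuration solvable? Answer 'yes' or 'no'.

Answer: no

Derivation:
Inversions (pairs i<j in row-major order where tile[i] > tile[j] > 0): 13
13 is odd, so the puzzle is not solvable.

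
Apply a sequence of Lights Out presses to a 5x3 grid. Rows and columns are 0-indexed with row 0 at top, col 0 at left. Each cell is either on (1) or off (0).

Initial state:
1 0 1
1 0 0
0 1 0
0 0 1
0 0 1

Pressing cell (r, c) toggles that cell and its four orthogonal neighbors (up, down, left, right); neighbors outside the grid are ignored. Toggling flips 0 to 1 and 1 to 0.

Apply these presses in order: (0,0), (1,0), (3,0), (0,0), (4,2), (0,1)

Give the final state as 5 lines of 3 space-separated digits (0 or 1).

Answer: 1 1 0
0 0 0
0 1 0
1 1 0
1 1 0

Derivation:
After press 1 at (0,0):
0 1 1
0 0 0
0 1 0
0 0 1
0 0 1

After press 2 at (1,0):
1 1 1
1 1 0
1 1 0
0 0 1
0 0 1

After press 3 at (3,0):
1 1 1
1 1 0
0 1 0
1 1 1
1 0 1

After press 4 at (0,0):
0 0 1
0 1 0
0 1 0
1 1 1
1 0 1

After press 5 at (4,2):
0 0 1
0 1 0
0 1 0
1 1 0
1 1 0

After press 6 at (0,1):
1 1 0
0 0 0
0 1 0
1 1 0
1 1 0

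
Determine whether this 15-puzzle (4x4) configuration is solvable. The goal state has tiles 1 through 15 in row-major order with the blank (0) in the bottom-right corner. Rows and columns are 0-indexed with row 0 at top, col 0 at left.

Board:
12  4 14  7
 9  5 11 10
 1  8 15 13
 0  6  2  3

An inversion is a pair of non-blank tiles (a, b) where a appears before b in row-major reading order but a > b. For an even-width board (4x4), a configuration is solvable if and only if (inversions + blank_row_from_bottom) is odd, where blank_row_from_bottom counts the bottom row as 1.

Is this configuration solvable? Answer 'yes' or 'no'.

Answer: yes

Derivation:
Inversions: 62
Blank is in row 3 (0-indexed from top), which is row 1 counting from the bottom (bottom = 1).
62 + 1 = 63, which is odd, so the puzzle is solvable.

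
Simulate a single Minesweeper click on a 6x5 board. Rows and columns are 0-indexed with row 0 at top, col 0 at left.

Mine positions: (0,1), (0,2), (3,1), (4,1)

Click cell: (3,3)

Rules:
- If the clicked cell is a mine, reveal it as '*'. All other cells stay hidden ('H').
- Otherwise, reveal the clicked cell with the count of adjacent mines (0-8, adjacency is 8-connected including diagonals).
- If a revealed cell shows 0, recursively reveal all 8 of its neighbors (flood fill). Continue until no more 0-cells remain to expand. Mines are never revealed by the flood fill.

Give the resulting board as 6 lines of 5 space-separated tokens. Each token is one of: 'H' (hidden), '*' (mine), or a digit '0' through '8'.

H H H 1 0
H H 2 1 0
H H 1 0 0
H H 2 0 0
H H 2 0 0
H H 1 0 0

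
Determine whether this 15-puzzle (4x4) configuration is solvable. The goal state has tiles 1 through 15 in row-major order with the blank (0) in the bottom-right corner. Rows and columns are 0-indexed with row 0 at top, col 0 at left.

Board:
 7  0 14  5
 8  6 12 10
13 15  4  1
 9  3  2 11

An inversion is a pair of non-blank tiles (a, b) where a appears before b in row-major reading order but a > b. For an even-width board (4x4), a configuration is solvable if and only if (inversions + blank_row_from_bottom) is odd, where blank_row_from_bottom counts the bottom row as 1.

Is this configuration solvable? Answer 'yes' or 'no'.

Answer: yes

Derivation:
Inversions: 61
Blank is in row 0 (0-indexed from top), which is row 4 counting from the bottom (bottom = 1).
61 + 4 = 65, which is odd, so the puzzle is solvable.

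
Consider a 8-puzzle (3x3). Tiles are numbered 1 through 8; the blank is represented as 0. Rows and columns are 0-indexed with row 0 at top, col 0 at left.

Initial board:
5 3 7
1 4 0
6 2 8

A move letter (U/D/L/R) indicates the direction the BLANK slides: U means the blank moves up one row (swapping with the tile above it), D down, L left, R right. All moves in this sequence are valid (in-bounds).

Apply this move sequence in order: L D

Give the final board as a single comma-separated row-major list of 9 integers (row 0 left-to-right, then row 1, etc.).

After move 1 (L):
5 3 7
1 0 4
6 2 8

After move 2 (D):
5 3 7
1 2 4
6 0 8

Answer: 5, 3, 7, 1, 2, 4, 6, 0, 8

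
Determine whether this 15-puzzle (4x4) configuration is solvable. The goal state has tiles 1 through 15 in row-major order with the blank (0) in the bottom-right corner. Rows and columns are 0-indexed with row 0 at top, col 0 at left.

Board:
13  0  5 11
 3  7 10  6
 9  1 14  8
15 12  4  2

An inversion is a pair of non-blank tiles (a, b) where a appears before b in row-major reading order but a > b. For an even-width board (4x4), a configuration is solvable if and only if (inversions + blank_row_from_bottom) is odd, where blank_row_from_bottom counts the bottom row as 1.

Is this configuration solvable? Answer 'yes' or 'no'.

Inversions: 56
Blank is in row 0 (0-indexed from top), which is row 4 counting from the bottom (bottom = 1).
56 + 4 = 60, which is even, so the puzzle is not solvable.

Answer: no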